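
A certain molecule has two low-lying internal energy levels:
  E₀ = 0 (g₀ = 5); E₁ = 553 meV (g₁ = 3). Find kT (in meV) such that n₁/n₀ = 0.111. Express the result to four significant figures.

327.7 meV

n₁/n₀ = (g₁/g₀) exp[−(E₁−E₀)/kT] = 0.111.
⇒ (E₁−E₀)/kT = ln((3/5)/0.111) = ln(5.40541) = 1.68740.
kT = 553 meV / 1.68740 = 327.7 meV.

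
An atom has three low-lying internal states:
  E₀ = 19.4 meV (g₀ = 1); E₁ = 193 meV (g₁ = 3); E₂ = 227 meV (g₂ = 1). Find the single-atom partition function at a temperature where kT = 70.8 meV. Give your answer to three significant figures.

Z = 0.997

Eᵢ/kT = 0.27401, 2.7260, 3.2062.
Z = Σ gᵢe^(−Eᵢ/kT) = 1·e^(−0.27401) + 3·e^(−2.7260) + 1·e^(−3.2062) = 0.76032 + 0.19644 + 0.040510 = 0.99727.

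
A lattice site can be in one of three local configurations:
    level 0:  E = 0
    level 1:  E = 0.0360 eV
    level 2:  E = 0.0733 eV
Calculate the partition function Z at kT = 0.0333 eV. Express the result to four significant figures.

Eᵢ/kT = 0, 1.08108, 2.20120.
Z = Σ e^(−Eᵢ/kT) = e^(−0) + e^(−1.08108) + e^(−2.20120) = 1.00000 + 0.339229 + 0.110670 = 1.44990.

Z = 1.450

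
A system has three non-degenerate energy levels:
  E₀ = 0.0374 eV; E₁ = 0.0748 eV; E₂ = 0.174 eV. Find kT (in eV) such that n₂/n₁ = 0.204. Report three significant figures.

n₂/n₁ = exp[−(E₂−E₁)/kT] = 0.204.
⇒ (E₂−E₁)/kT = ln(1/0.204) = ln(4.9020) = 1.5896.
kT = 0.0992 eV / 1.5896 = 0.0624 eV.

0.0624 eV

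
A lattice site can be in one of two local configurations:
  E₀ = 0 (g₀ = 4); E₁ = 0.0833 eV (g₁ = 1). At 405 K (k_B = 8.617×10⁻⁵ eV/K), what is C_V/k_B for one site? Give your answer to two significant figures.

k_BT = 8.617×10⁻⁵ × 405 K = 0.03490 eV.
Eᵢ/kT = 0, 2.387.
Z = Σ gᵢe^(−Eᵢ/kT) = 4·e^(−0) + 1·e^(−2.387) = 4.000 + 0.09190 = 4.092.
⟨E⟩ = 0.001871 eV, ⟨E²⟩ = 0.0001558 eV².
C_V/k_B = (⟨E²⟩ − ⟨E⟩²)/(kT)² = (0.0001558 − 0.000003501)/0.001218 = 0.13.

0.13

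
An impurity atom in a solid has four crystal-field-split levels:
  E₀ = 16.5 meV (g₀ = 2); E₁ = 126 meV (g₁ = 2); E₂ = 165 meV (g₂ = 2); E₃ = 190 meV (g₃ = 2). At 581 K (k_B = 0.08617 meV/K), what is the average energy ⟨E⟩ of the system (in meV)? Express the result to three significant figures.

37.7 meV

k_BT = 0.08617 × 581 K = 50.065 meV.
Eᵢ/kT = 0.32957, 2.5167, 3.2957, 3.7951.
Z = Σ gᵢe^(−Eᵢ/kT) = 2·e^(−0.32957) + 2·e^(−2.5167) + 2·e^(−3.2957) + 2·e^(−3.7951) = 1.4385 + 0.16145 + 0.074084 + 0.044961 = 1.7190.
⟨E⟩ = Σ Eᵢ gᵢe^(−Eᵢ/kT) / Z = (16.5·1.4385 + 126·0.16145 + 165·0.074084 + 190·0.044961) / 1.7190 = 37.7 meV.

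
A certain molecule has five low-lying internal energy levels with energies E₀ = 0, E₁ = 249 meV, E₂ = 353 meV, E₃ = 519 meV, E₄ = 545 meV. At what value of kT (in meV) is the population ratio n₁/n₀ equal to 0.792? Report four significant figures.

1068 meV

n₁/n₀ = exp[−(E₁−E₀)/kT] = 0.792.
⇒ (E₁−E₀)/kT = ln(1/0.792) = ln(1.26263) = 0.233197.
kT = 249 meV / 0.233197 = 1068 meV.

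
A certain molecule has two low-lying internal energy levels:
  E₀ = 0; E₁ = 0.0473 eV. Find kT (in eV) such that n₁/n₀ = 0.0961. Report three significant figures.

0.0202 eV

n₁/n₀ = exp[−(E₁−E₀)/kT] = 0.0961.
⇒ (E₁−E₀)/kT = ln(1/0.0961) = ln(10.406) = 2.3424.
kT = 0.0473 eV / 2.3424 = 0.0202 eV.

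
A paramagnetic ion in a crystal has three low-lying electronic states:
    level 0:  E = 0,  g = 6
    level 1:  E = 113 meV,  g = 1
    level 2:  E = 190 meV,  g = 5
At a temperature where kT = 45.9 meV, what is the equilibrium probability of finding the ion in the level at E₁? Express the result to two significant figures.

0.014

Eᵢ/kT = 0, 2.462, 4.139.
Z = Σ gᵢe^(−Eᵢ/kT) = 6·e^(−0) + 1·e^(−2.462) + 5·e^(−4.139) = 6.000 + 0.08526 + 0.07969 = 6.165.
P₁ = g₁ e^(−E₁/kT) / Z = 0.08526/6.165 = 0.014.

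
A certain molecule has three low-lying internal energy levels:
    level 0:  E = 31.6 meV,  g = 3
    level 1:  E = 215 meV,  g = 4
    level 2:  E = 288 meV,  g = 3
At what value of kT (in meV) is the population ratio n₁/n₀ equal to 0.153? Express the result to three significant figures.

n₁/n₀ = (g₁/g₀) exp[−(E₁−E₀)/kT] = 0.153.
⇒ (E₁−E₀)/kT = ln((4/3)/0.153) = ln(8.7146) = 2.1650.
kT = 183.4 meV / 2.1650 = 84.7 meV.

84.7 meV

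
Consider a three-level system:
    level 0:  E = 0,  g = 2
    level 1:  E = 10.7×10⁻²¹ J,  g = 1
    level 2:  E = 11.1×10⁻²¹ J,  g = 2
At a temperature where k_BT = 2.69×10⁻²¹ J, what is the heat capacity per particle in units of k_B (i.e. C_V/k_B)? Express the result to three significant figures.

0.402

Eᵢ/kT = 0, 3.9777, 4.1264.
Z = Σ gᵢe^(−Eᵢ/kT) = 2·e^(−0) + 1·e^(−3.9777) + 2·e^(−4.1264) = 2.0000 + 0.018729 + 0.032282 = 2.0510.
⟨E⟩ = 0.27242, ⟨E²⟩ = 2.9848.
C_V/k_B = (⟨E²⟩ − ⟨E⟩²)/(kT)² = (2.9848 − 0.074213)/7.2361 = 0.402.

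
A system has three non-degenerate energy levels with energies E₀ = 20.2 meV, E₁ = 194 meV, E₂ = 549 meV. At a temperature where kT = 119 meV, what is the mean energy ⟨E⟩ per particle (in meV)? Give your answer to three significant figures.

57.6 meV

Eᵢ/kT = 0.16975, 1.6303, 4.6134.
Z = Σ e^(−Eᵢ/kT) = e^(−0.16975) + e^(−1.6303) + e^(−4.6134) = 0.84388 + 0.19587 + 0.0099180 = 1.0497.
⟨E⟩ = Σ Eᵢ e^(−Eᵢ/kT) / Z = (20.2·0.84388 + 194·0.19587 + 549·0.0099180) / 1.0497 = 57.6 meV.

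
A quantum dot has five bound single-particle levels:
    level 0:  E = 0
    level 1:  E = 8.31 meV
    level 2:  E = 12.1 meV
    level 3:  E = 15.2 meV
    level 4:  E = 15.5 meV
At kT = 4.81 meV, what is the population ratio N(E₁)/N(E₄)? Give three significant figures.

n₁/n₄ = exp[−(E₁−E₄)/kT] = exp(−(-7.19 meV)/(4.81 meV)) = exp(1.4948) = 4.46.

4.46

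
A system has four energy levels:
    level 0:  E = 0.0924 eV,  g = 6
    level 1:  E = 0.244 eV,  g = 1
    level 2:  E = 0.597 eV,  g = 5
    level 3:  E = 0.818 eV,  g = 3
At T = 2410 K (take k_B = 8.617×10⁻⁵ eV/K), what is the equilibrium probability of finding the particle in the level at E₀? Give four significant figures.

0.8555

k_BT = 8.617×10⁻⁵ × 2410 K = 0.207670 eV.
Eᵢ/kT = 0.444937, 1.17494, 2.87475, 3.93894.
Z = Σ gᵢe^(−Eᵢ/kT) = 6·e^(−0.444937) + 1·e^(−1.17494) + 5·e^(−2.87475) + 3·e^(−3.93894) = 3.84519 + 0.308838 + 0.282151 + 0.0584065 = 4.49459.
P₀ = g₀ e^(−E₀/kT) / Z = 3.84519/4.49459 = 0.8555.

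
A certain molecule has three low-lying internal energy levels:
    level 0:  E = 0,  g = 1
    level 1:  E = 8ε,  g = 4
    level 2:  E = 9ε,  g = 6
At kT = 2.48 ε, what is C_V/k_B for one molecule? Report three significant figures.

Eᵢ/kT = 0, 3.2258, 3.6290.
Z = Σ gᵢe^(−Eᵢ/kT) = 1·e^(−0) + 4·e^(−3.2258) + 6·e^(−3.6290) = 1.0000 + 0.15890 + 0.15926 = 1.3182.
⟨E⟩ = 2.0517 ε, ⟨E²⟩ = 17.501 ε².
C_V/k_B = (⟨E²⟩ − ⟨E⟩²)/(kT)² = (17.501 − 4.2095)/6.1504 = 2.16.

2.16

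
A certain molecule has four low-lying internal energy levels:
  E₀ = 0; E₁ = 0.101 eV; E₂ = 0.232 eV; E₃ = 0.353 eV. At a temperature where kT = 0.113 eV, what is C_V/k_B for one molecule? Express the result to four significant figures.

0.5852

Eᵢ/kT = 0, 0.893805, 2.05310, 3.12389.
Z = Σ e^(−Eᵢ/kT) = e^(−0) + e^(−0.893805) + e^(−2.05310) + e^(−3.12389) = 1.00000 + 0.409096 + 0.128336 + 0.0439857 = 1.58142.
⟨E⟩ = 0.0547733 eV, ⟨E²⟩ = 0.0104727 eV².
C_V/k_B = (⟨E²⟩ − ⟨E⟩²)/(kT)² = (0.0104727 − 0.00300011)/0.0127690 = 0.5852.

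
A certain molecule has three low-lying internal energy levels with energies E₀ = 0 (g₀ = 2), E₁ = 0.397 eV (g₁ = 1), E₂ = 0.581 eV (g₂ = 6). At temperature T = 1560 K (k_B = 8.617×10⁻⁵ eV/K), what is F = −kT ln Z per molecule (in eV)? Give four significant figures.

k_BT = 8.617×10⁻⁵ × 1560 K = 0.134425 eV.
Eᵢ/kT = 0, 2.95332, 4.32211.
Z = Σ gᵢe^(−Eᵢ/kT) = 2·e^(−0) + 1·e^(−2.95332) + 6·e^(−4.32211) = 2.00000 + 0.0521662 + 0.0796311 = 2.13180.
F = −kT ln Z = −0.134425 × ln(2.13180) = −0.134425 × 0.756967 = -0.1018 eV.

-0.1018 eV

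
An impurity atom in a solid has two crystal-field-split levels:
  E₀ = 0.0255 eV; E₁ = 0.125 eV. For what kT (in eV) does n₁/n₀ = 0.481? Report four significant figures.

n₁/n₀ = exp[−(E₁−E₀)/kT] = 0.481.
⇒ (E₁−E₀)/kT = ln(1/0.481) = ln(2.07900) = 0.731887.
kT = 0.0995 eV / 0.731887 = 0.1359 eV.

0.1359 eV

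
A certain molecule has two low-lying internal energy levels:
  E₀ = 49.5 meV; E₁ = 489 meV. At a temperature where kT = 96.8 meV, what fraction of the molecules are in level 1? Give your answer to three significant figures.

Eᵢ/kT = 0.51136, 5.0517.
Z = Σ e^(−Eᵢ/kT) = e^(−0.51136) + e^(−5.0517) = 0.59968 + 0.0063984 = 0.60608.
P₁ = e^(−E₁/kT) / Z = 0.0063984/0.60608 = 0.0106.

0.0106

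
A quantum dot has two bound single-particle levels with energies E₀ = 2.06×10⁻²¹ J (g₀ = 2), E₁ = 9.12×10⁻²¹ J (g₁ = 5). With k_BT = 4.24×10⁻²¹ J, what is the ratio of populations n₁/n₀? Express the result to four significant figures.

n₁/n₀ = (g₁/g₀) exp[−(E₁−E₀)/kT] = (5/2) × exp(−(7.06 ×10⁻²¹ J)/(4.24 ×10⁻²¹ J)) = (5/2) × exp(-1.66509) = 0.4729.

0.4729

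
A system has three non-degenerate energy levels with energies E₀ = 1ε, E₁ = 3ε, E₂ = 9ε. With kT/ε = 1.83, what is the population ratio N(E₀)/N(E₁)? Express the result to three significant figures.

n₀/n₁ = exp[−(E₀−E₁)/kT] = exp(−(-2ε)/(1.83ε)) = exp(1.0929) = 2.98.

2.98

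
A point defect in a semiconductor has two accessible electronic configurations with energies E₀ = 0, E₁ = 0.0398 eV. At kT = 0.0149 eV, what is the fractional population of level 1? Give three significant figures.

Eᵢ/kT = 0, 2.6711.
Z = Σ e^(−Eᵢ/kT) = e^(−0) + e^(−2.6711) = 1.0000 + 0.069176 = 1.0692.
P₁ = e^(−E₁/kT) / Z = 0.069176/1.0692 = 0.0647.

0.0647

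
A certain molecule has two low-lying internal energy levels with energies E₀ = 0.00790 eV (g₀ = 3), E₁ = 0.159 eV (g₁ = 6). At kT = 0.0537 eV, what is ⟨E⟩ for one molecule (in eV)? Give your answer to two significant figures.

Eᵢ/kT = 0.1471, 2.961.
Z = Σ gᵢe^(−Eᵢ/kT) = 3·e^(−0.1471) + 6·e^(−2.961) = 2.590 + 0.3106 = 2.901.
⟨E⟩ = Σ Eᵢ gᵢe^(−Eᵢ/kT) / Z = (0.00790·2.590 + 0.159·0.3106) / 2.901 = 0.024 eV.

0.024 eV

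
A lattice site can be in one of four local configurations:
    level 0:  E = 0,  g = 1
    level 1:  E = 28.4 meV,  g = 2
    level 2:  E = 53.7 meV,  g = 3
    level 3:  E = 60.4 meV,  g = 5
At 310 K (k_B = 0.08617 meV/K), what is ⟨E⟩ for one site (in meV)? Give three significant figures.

k_BT = 0.08617 × 310 K = 26.713 meV.
Eᵢ/kT = 0, 1.0632, 2.0103, 2.2611.
Z = Σ gᵢe^(−Eᵢ/kT) = 1·e^(−0) + 2·e^(−1.0632) + 3·e^(−2.0103) + 5·e^(−2.2611) = 1.0000 + 0.69070 + 0.40185 + 0.52118 = 2.6137.
⟨E⟩ = Σ Eᵢ gᵢe^(−Eᵢ/kT) / Z = (0·1.0000 + 28.4·0.69070 + 53.7·0.40185 + 60.4·0.52118) / 2.6137 = 27.8 meV.

27.8 meV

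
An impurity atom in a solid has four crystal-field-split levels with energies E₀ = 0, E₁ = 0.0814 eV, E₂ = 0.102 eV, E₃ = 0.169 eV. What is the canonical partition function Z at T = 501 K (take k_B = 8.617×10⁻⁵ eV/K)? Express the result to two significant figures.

k_BT = 8.617×10⁻⁵ × 501 K = 0.04317 eV.
Eᵢ/kT = 0, 1.886, 2.363, 3.915.
Z = Σ e^(−Eᵢ/kT) = e^(−0) + e^(−1.886) + e^(−2.363) + e^(−3.915) = 1.000 + 0.1517 + 0.09414 + 0.01994 = 1.266.

Z = 1.3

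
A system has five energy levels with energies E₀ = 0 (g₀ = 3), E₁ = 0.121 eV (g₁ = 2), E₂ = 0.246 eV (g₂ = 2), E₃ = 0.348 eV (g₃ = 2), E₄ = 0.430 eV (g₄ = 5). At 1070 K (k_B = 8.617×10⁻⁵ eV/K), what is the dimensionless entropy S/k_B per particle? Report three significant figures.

1.72

k_BT = 8.617×10⁻⁵ × 1070 K = 0.092202 eV.
Eᵢ/kT = 0, 1.3123, 2.6681, 3.7743, 4.6637.
Z = Σ gᵢe^(−Eᵢ/kT) = 3·e^(−0) + 2·e^(−1.3123) + 2·e^(−2.6681) + 2·e^(−3.7743) + 5·e^(−4.6637) = 3.0000 + 0.53840 + 0.13877 + 0.045906 + 0.047158 = 3.7702.
⟨E⟩ = Σ EᵢPᵢ = 0.035950 eV.
S/k_B = ln Z + ⟨E⟩/kT = ln(3.7702) + 0.035950/0.092202 = 1.3271 + 0.38990 = 1.72.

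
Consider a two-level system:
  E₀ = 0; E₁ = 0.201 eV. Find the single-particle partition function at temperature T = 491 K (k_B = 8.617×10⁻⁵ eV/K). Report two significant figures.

Z = 1.0

k_BT = 8.617×10⁻⁵ × 491 K = 0.04231 eV.
Eᵢ/kT = 0, 4.751.
Z = Σ e^(−Eᵢ/kT) = e^(−0) + e^(−4.751) = 1.000 + 0.008643 = 1.009.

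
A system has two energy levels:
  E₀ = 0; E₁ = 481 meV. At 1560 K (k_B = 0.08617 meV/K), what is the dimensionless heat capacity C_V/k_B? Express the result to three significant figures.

k_BT = 0.08617 × 1560 K = 134.43 meV.
Eᵢ/kT = 0, 3.5781.
Z = Σ e^(−Eᵢ/kT) = e^(−0) + e^(−3.5781) = 1.0000 + 0.027929 = 1.0279.
⟨E⟩ = 13.069 meV, ⟨E²⟩ = 6286.3 meV².
C_V/k_B = (⟨E²⟩ − ⟨E⟩²)/(kT)² = (6286.3 − 170.80)/18071 = 0.338.

0.338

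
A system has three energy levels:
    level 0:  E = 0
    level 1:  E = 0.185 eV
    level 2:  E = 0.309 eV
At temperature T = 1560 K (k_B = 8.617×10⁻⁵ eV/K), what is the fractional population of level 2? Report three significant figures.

k_BT = 8.617×10⁻⁵ × 1560 K = 0.13443 eV.
Eᵢ/kT = 0, 1.3762, 2.2986.
Z = Σ e^(−Eᵢ/kT) = e^(−0) + e^(−1.3762) + e^(−2.2986) = 1.0000 + 0.25254 + 0.10040 = 1.3529.
P₂ = e^(−E₂/kT) / Z = 0.10040/1.3529 = 0.0742.

0.0742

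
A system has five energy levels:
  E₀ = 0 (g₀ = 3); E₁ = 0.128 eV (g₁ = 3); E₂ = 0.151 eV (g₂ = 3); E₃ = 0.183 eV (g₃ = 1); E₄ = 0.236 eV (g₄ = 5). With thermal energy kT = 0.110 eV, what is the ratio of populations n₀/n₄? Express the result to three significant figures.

5.13

n₀/n₄ = (g₀/g₄) exp[−(E₀−E₄)/kT] = (3/5) × exp(−(-0.236 eV)/(0.110 eV)) = (3/5) × exp(2.1455) = 5.13.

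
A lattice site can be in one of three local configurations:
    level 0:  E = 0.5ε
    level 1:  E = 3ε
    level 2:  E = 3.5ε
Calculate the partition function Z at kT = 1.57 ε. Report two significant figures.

Z = 0.98

Eᵢ/kT = 0.3185, 1.911, 2.229.
Z = Σ e^(−Eᵢ/kT) = e^(−0.3185) + e^(−1.911) + e^(−2.229) = 0.7272 + 0.1479 + 0.1076 = 0.9827.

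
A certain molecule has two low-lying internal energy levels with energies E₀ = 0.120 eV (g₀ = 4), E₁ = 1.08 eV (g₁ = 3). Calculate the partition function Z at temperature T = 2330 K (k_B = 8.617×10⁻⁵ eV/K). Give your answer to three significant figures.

k_BT = 8.617×10⁻⁵ × 2330 K = 0.20078 eV.
Eᵢ/kT = 0.59767, 5.3790.
Z = Σ gᵢe^(−Eᵢ/kT) = 4·e^(−0.59767) + 3·e^(−5.3790) = 2.2004 + 0.013837 = 2.2142.

Z = 2.21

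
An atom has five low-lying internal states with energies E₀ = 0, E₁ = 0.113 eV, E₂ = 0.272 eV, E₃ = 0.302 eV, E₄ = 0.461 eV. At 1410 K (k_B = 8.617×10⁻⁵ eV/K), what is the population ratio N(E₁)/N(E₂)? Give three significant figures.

3.70

k_BT = 8.617×10⁻⁵ × 1410 K = 0.12150 eV.
n₁/n₂ = exp[−(E₁−E₂)/kT] = exp(−(-0.159 eV)/(0.12150 eV)) = exp(1.3086) = 3.70.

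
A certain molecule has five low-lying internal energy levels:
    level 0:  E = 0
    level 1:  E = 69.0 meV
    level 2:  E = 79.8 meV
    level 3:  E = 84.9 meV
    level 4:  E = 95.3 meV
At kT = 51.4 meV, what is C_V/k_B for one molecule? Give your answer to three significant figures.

Eᵢ/kT = 0, 1.3424, 1.5525, 1.6518, 1.8541.
Z = Σ e^(−Eᵢ/kT) = e^(−0) + e^(−1.3424) + e^(−1.5525) + e^(−1.6518) + e^(−1.8541) = 1.0000 + 0.26122 + 0.21172 + 0.19170 + 0.15659 = 1.8212.
⟨E⟩ = 36.305 meV, ⟨E²⟩ = 2962.8 meV².
C_V/k_B = (⟨E²⟩ − ⟨E⟩²)/(kT)² = (2962.8 − 1318.1)/2642.0 = 0.623.

0.623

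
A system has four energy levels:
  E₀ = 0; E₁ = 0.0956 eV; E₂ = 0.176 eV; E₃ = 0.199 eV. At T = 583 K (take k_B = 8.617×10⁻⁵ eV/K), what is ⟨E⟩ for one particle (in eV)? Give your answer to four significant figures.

0.01948 eV

k_BT = 8.617×10⁻⁵ × 583 K = 0.0502371 eV.
Eᵢ/kT = 0, 1.90298, 3.50339, 3.96122.
Z = Σ e^(−Eᵢ/kT) = e^(−0) + e^(−1.90298) + e^(−3.50339) + e^(−3.96122) = 1.00000 + 0.149124 + 0.0300952 + 0.0190399 = 1.19826.
⟨E⟩ = Σ Eᵢ e^(−Eᵢ/kT) / Z = (0·1.00000 + 0.0956·0.149124 + 0.176·0.0300952 + 0.199·0.0190399) / 1.19826 = 0.01948 eV.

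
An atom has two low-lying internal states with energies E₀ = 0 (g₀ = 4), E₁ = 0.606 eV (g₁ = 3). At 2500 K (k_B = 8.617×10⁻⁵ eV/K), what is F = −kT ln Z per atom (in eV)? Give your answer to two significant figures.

-0.31 eV

k_BT = 8.617×10⁻⁵ × 2500 K = 0.2154 eV.
Eᵢ/kT = 0, 2.813.
Z = Σ gᵢe^(−Eᵢ/kT) = 4·e^(−0) + 3·e^(−2.813) = 4.000 + 0.1801 = 4.180.
F = −kT ln Z = −0.2154 × ln(4.180) = −0.2154 × 1.430 = -0.31 eV.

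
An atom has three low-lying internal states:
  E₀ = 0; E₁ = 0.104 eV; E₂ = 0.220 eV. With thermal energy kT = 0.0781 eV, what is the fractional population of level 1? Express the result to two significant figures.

Eᵢ/kT = 0, 1.332, 2.817.
Z = Σ e^(−Eᵢ/kT) = e^(−0) + e^(−1.332) + e^(−2.817) = 1.000 + 0.2639 + 0.05979 = 1.324.
P₁ = e^(−E₁/kT) / Z = 0.2639/1.324 = 0.20.

0.20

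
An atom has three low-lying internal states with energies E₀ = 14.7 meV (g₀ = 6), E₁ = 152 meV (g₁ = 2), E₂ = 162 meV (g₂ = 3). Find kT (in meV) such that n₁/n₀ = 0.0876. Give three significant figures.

103 meV

n₁/n₀ = (g₁/g₀) exp[−(E₁−E₀)/kT] = 0.0876.
⇒ (E₁−E₀)/kT = ln((2/6)/0.0876) = ln(3.8052) = 1.3364.
kT = 137.3 meV / 1.3364 = 103 meV.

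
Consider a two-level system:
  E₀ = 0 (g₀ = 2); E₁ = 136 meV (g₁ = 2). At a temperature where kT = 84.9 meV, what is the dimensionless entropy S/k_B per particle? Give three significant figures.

Eᵢ/kT = 0, 1.6019.
Z = Σ gᵢe^(−Eᵢ/kT) = 2·e^(−0) + 2·e^(−1.6019) = 2.0000 + 0.40303 = 2.4030.
⟨E⟩ = Σ EᵢPᵢ = 22.810 meV.
S/k_B = ln Z + ⟨E⟩/kT = ln(2.4030) + 22.810/84.9 = 0.87672 + 0.26867 = 1.15.

1.15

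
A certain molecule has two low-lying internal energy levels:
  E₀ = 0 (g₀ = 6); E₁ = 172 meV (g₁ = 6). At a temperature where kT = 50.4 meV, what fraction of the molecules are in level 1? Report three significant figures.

0.0319

Eᵢ/kT = 0, 3.4127.
Z = Σ gᵢe^(−Eᵢ/kT) = 6·e^(−0) + 6·e^(−3.4127) = 6.0000 + 0.19771 = 6.1977.
P₁ = g₁ e^(−E₁/kT) / Z = 0.19771/6.1977 = 0.0319.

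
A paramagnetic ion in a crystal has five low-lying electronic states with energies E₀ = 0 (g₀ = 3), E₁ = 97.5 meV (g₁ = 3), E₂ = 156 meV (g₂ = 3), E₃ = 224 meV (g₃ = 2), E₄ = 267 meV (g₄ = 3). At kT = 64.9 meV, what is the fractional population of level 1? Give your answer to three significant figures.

0.165

Eᵢ/kT = 0, 1.5023, 2.4037, 3.4515, 4.1140.
Z = Σ gᵢe^(−Eᵢ/kT) = 3·e^(−0) + 3·e^(−1.5023) + 3·e^(−2.4037) + 2·e^(−3.4515) + 3·e^(−4.1140) = 3.0000 + 0.66785 + 0.27115 + 0.063396 + 0.049027 = 4.0514.
P₁ = g₁ e^(−E₁/kT) / Z = 0.66785/4.0514 = 0.165.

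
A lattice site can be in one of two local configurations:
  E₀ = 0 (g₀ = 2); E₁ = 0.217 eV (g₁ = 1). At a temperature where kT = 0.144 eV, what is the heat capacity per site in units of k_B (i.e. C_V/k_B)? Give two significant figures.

0.20

Eᵢ/kT = 0, 1.507.
Z = Σ gᵢe^(−Eᵢ/kT) = 2·e^(−0) + 1·e^(−1.507) = 2.000 + 0.2216 = 2.222.
⟨E⟩ = 0.02164 eV, ⟨E²⟩ = 0.004696 eV².
C_V/k_B = (⟨E²⟩ − ⟨E⟩²)/(kT)² = (0.004696 − 0.0004683)/0.02074 = 0.20.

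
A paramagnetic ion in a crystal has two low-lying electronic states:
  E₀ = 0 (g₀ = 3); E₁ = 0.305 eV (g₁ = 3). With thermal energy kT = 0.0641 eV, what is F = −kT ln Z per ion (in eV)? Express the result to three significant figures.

-0.0710 eV

Eᵢ/kT = 0, 4.7582.
Z = Σ gᵢe^(−Eᵢ/kT) = 3·e^(−0) + 3·e^(−4.7582) = 3.0000 + 0.025743 = 3.0257.
F = −kT ln Z = −0.0641 × ln(3.0257) = −0.0641 × 1.1071 = -0.0710 eV.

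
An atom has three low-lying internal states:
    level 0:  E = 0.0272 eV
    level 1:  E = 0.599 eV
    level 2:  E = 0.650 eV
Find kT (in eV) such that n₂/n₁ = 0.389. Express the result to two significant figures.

n₂/n₁ = exp[−(E₂−E₁)/kT] = 0.389.
⇒ (E₂−E₁)/kT = ln(1/0.389) = ln(2.571) = 0.9443.
kT = 0.051 eV / 0.9443 = 0.054 eV.

0.054 eV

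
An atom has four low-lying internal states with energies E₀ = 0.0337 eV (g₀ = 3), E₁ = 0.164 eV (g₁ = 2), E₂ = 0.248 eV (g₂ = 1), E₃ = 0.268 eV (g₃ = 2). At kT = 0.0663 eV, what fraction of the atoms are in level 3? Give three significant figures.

0.0173

Eᵢ/kT = 0.50830, 2.4736, 3.7406, 4.0422.
Z = Σ gᵢe^(−Eᵢ/kT) = 3·e^(−0.50830) + 2·e^(−2.4736) + 1·e^(−3.7406) + 2·e^(−4.0422) = 1.8046 + 0.16856 + 0.023740 + 0.035118 = 2.0320.
P₃ = g₃ e^(−E₃/kT) / Z = 0.035118/2.0320 = 0.0173.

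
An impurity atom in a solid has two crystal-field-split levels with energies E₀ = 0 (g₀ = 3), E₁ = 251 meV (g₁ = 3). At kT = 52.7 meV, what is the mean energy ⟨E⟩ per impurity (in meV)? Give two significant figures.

2.1 meV

Eᵢ/kT = 0, 4.763.
Z = Σ gᵢe^(−Eᵢ/kT) = 3·e^(−0) + 3·e^(−4.763) = 3.000 + 0.02562 = 3.026.
⟨E⟩ = Σ Eᵢ gᵢe^(−Eᵢ/kT) / Z = (0·3.000 + 251·0.02562) / 3.026 = 2.1 meV.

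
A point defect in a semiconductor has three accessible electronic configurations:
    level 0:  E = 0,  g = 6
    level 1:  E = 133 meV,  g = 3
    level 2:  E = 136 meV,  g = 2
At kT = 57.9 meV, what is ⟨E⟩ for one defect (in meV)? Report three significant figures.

Eᵢ/kT = 0, 2.2971, 2.3489.
Z = Σ gᵢe^(−Eᵢ/kT) = 6·e^(−0) + 3·e^(−2.2971) + 2·e^(−2.3489) = 6.0000 + 0.30165 + 0.19095 = 6.4926.
⟨E⟩ = Σ Eᵢ gᵢe^(−Eᵢ/kT) / Z = (0·6.0000 + 133·0.30165 + 136·0.19095) / 6.4926 = 10.2 meV.

10.2 meV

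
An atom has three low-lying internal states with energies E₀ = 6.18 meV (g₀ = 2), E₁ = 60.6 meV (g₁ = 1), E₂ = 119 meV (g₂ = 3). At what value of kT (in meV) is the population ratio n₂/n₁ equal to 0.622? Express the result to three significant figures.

n₂/n₁ = (g₂/g₁) exp[−(E₂−E₁)/kT] = 0.622.
⇒ (E₂−E₁)/kT = ln((3/1)/0.622) = ln(4.8232) = 1.5734.
kT = 58.4 meV / 1.5734 = 37.1 meV.

37.1 meV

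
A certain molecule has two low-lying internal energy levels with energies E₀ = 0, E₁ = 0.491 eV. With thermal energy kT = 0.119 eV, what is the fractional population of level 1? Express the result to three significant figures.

0.0159

Eᵢ/kT = 0, 4.1261.
Z = Σ e^(−Eᵢ/kT) = e^(−0) + e^(−4.1261) = 1.0000 + 0.016146 = 1.0161.
P₁ = e^(−E₁/kT) / Z = 0.016146/1.0161 = 0.0159.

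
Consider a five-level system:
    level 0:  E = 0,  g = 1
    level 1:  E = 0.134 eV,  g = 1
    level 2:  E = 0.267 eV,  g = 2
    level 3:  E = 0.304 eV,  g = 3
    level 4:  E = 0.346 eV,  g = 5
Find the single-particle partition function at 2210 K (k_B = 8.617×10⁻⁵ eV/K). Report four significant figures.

Z = 3.408

k_BT = 8.617×10⁻⁵ × 2210 K = 0.190436 eV.
Eᵢ/kT = 0, 0.703648, 1.40205, 1.59634, 1.81688.
Z = Σ gᵢe^(−Eᵢ/kT) = 1·e^(−0) + 1·e^(−0.703648) + 2·e^(−1.40205) + 3·e^(−1.59634) + 5·e^(−1.81688) = 1.00000 + 0.494777 + 0.492184 + 0.607910 + 0.812660 = 3.40753.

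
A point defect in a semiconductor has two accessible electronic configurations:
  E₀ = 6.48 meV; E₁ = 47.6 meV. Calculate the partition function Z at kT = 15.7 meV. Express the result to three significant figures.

Z = 0.710

Eᵢ/kT = 0.41274, 3.0318.
Z = Σ e^(−Eᵢ/kT) = e^(−0.41274) + e^(−3.0318) = 0.66183 + 0.048229 = 0.71006.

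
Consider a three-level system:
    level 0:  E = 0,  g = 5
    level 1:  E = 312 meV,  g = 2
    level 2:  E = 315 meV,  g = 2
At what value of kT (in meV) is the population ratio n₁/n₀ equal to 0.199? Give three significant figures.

447 meV

n₁/n₀ = (g₁/g₀) exp[−(E₁−E₀)/kT] = 0.199.
⇒ (E₁−E₀)/kT = ln((2/5)/0.199) = ln(2.0101) = 0.69818.
kT = 312 meV / 0.69818 = 447 meV.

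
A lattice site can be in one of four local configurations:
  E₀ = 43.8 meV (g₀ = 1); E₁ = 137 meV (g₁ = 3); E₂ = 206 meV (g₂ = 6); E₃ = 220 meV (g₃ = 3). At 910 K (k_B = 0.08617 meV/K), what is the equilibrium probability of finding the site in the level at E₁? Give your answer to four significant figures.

0.3057

k_BT = 0.08617 × 910 K = 78.4147 meV.
Eᵢ/kT = 0.558569, 1.74712, 2.62706, 2.80560.
Z = Σ gᵢe^(−Eᵢ/kT) = 1·e^(−0.558569) + 3·e^(−1.74712) + 6·e^(−2.62706) + 3·e^(−2.80560) = 0.572027 + 0.522825 + 0.433744 + 0.181411 = 1.71001.
P₁ = g₁ e^(−E₁/kT) / Z = 0.522825/1.71001 = 0.3057.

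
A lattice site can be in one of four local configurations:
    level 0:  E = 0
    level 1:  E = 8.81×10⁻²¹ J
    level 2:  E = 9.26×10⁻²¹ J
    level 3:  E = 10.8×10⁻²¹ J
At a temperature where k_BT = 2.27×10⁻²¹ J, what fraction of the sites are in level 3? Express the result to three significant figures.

0.00821

Eᵢ/kT = 0, 3.8811, 4.0793, 4.7577.
Z = Σ e^(−Eᵢ/kT) = e^(−0) + e^(−3.8811) + e^(−4.0793) + e^(−4.7577) = 1.0000 + 0.020628 + 0.016919 + 0.0085853 = 1.0461.
P₃ = e^(−E₃/kT) / Z = 0.0085853/1.0461 = 0.00821.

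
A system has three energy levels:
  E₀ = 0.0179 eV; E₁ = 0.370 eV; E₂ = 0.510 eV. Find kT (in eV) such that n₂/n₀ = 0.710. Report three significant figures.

1.44 eV

n₂/n₀ = exp[−(E₂−E₀)/kT] = 0.710.
⇒ (E₂−E₀)/kT = ln(1/0.710) = ln(1.4085) = 0.34253.
kT = 0.4921 eV / 0.34253 = 1.44 eV.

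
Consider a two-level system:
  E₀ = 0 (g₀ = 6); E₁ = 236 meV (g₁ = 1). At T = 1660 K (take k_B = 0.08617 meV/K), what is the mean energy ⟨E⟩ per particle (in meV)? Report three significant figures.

k_BT = 0.08617 × 1660 K = 143.04 meV.
Eᵢ/kT = 0, 1.6499.
Z = Σ gᵢe^(−Eᵢ/kT) = 6·e^(−0) + 1·e^(−1.6499) = 6.0000 + 0.19207 = 6.1921.
⟨E⟩ = Σ Eᵢ gᵢe^(−Eᵢ/kT) / Z = (0·6.0000 + 236·0.19207) / 6.1921 = 7.32 meV.

7.32 meV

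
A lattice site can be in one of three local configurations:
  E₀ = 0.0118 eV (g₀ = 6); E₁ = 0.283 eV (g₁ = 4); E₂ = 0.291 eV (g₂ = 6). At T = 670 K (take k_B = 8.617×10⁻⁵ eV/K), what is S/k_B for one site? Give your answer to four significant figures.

k_BT = 8.617×10⁻⁵ × 670 K = 0.0577339 eV.
Eᵢ/kT = 0.204386, 4.90180, 5.04037.
Z = Σ gᵢe^(−Eᵢ/kT) = 6·e^(−0.204386) + 4·e^(−4.90180) + 6·e^(−5.04037) = 4.89089 + 0.0297328 + 0.0388281 = 4.95945.
⟨E⟩ = Σ EᵢPᵢ = 0.0156118 eV.
S/k_B = ln Z + ⟨E⟩/kT = ln(4.95945) + 0.0156118/0.0577339 = 1.60129 + 0.270410 = 1.872.

1.872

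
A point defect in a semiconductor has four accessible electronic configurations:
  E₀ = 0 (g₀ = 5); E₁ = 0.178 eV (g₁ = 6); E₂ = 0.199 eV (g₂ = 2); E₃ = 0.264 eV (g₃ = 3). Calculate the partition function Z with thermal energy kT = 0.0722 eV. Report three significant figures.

Z = 5.71

Eᵢ/kT = 0, 2.4654, 2.7562, 3.6565.
Z = Σ gᵢe^(−Eᵢ/kT) = 5·e^(−0) + 6·e^(−2.4654) + 2·e^(−2.7562) + 3·e^(−3.6565) = 5.0000 + 0.50985 + 0.12707 + 0.077468 = 5.7144.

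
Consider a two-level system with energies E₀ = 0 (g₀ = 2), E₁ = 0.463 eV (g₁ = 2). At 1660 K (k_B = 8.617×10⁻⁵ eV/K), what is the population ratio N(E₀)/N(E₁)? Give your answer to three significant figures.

25.5

k_BT = 8.617×10⁻⁵ × 1660 K = 0.14304 eV.
n₀/n₁ = (g₀/g₁) exp[−(E₀−E₁)/kT] = (2/2) × exp(−(-0.463 eV)/(0.14304 eV)) = (2/2) × exp(3.2369) = 25.5.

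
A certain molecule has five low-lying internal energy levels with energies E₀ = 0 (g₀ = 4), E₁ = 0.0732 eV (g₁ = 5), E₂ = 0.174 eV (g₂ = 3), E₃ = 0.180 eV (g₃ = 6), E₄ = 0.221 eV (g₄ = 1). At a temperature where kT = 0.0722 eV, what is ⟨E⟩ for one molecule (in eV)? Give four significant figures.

0.04215 eV

Eᵢ/kT = 0, 1.01385, 2.40997, 2.49307, 3.06094.
Z = Σ gᵢe^(−Eᵢ/kT) = 4·e^(−0) + 5·e^(−1.01385) + 3·e^(−2.40997) + 6·e^(−2.49307) + 1·e^(−3.06094) = 4.00000 + 1.81410 + 0.269454 + 0.495935 + 0.0468436 = 6.62633.
⟨E⟩ = Σ Eᵢ gᵢe^(−Eᵢ/kT) / Z = (0·4.00000 + 0.0732·1.81410 + 0.174·0.269454 + 0.180·0.495935 + 0.221·0.0468436) / 6.62633 = 0.04215 eV.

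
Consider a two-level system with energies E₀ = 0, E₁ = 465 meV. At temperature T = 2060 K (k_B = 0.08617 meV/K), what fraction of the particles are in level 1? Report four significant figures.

0.06789

k_BT = 0.08617 × 2060 K = 177.510 meV.
Eᵢ/kT = 0, 2.61957.
Z = Σ e^(−Eᵢ/kT) = e^(−0) + e^(−2.61957) = 1.00000 + 0.0728342 = 1.07283.
P₁ = e^(−E₁/kT) / Z = 0.0728342/1.07283 = 0.06789.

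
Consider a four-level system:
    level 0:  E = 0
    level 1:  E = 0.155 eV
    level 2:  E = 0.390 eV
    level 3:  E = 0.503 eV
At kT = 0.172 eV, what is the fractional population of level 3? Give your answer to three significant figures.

Eᵢ/kT = 0, 0.90116, 2.2674, 2.9244.
Z = Σ e^(−Eᵢ/kT) = e^(−0) + e^(−0.90116) + e^(−2.2674) + e^(−2.9244) = 1.0000 + 0.40610 + 0.10358 + 0.053697 = 1.5634.
P₃ = e^(−E₃/kT) / Z = 0.053697/1.5634 = 0.0343.

0.0343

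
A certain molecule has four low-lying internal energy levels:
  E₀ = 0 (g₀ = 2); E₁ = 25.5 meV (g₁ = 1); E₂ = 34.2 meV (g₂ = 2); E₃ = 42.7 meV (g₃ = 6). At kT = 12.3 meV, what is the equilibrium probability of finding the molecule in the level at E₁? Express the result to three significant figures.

Eᵢ/kT = 0, 2.0732, 2.7805, 3.4715.
Z = Σ gᵢe^(−Eᵢ/kT) = 2·e^(−0) + 1·e^(−2.0732) + 2·e^(−2.7805) + 6·e^(−3.4715) = 2.0000 + 0.12578 + 0.12401 + 0.18642 = 2.4362.
P₁ = g₁ e^(−E₁/kT) / Z = 0.12578/2.4362 = 0.0516.

0.0516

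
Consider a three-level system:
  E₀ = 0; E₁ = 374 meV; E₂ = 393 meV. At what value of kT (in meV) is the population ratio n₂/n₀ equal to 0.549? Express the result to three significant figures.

n₂/n₀ = exp[−(E₂−E₀)/kT] = 0.549.
⇒ (E₂−E₀)/kT = ln(1/0.549) = ln(1.8215) = 0.59966.
kT = 393 meV / 0.59966 = 655 meV.

655 meV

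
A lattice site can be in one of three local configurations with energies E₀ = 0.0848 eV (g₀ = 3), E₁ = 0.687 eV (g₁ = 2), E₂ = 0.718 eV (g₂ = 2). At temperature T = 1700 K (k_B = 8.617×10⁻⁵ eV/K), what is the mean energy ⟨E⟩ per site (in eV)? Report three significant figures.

k_BT = 8.617×10⁻⁵ × 1700 K = 0.14649 eV.
Eᵢ/kT = 0.57888, 4.6897, 4.9014.
Z = Σ gᵢe^(−Eᵢ/kT) = 3·e^(−0.57888) + 2·e^(−4.6897) + 2·e^(−4.9014) = 1.6816 + 0.018379 + 0.014872 = 1.7149.
⟨E⟩ = Σ Eᵢ gᵢe^(−Eᵢ/kT) / Z = (0.0848·1.6816 + 0.687·0.018379 + 0.718·0.014872) / 1.7149 = 0.0967 eV.

0.0967 eV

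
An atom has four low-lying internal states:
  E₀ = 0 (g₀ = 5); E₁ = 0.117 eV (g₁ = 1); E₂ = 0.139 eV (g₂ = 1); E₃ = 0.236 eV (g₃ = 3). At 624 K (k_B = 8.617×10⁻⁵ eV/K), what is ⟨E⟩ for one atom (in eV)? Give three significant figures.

k_BT = 8.617×10⁻⁵ × 624 K = 0.053770 eV.
Eᵢ/kT = 0, 2.1759, 2.5851, 4.3891.
Z = Σ gᵢe^(−Eᵢ/kT) = 5·e^(−0) + 1·e^(−2.1759) + 1·e^(−2.5851) + 3·e^(−4.3891) = 5.0000 + 0.11351 + 0.075389 + 0.037236 = 5.2261.
⟨E⟩ = Σ Eᵢ gᵢe^(−Eᵢ/kT) / Z = (0·5.0000 + 0.117·0.11351 + 0.139·0.075389 + 0.236·0.037236) / 5.2261 = 0.00623 eV.

0.00623 eV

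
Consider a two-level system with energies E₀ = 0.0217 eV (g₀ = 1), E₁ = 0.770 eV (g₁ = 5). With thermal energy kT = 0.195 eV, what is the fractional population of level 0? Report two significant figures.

0.90

Eᵢ/kT = 0.1113, 3.949.
Z = Σ gᵢe^(−Eᵢ/kT) = 1·e^(−0.1113) + 5·e^(−3.949) = 0.8947 + 0.09637 = 0.9911.
P₀ = g₀ e^(−E₀/kT) / Z = 0.8947/0.9911 = 0.90.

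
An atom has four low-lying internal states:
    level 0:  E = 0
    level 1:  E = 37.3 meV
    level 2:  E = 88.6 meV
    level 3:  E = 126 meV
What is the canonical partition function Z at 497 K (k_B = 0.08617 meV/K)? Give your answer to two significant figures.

k_BT = 0.08617 × 497 K = 42.83 meV.
Eᵢ/kT = 0, 0.8709, 2.069, 2.942.
Z = Σ e^(−Eᵢ/kT) = e^(−0) + e^(−0.8709) + e^(−2.069) + e^(−2.942) = 1.000 + 0.4186 + 0.1263 + 0.05276 = 1.598.

Z = 1.6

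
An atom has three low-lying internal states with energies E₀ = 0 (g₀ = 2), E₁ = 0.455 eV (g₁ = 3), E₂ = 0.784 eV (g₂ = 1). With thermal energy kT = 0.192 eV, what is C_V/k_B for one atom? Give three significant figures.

Eᵢ/kT = 0, 2.3698, 4.0833.
Z = Σ gᵢe^(−Eᵢ/kT) = 2·e^(−0) + 3·e^(−2.3698) + 1·e^(−4.0833) = 2.0000 + 0.28050 + 0.016852 = 2.2974.
⟨E⟩ = 0.061304 eV, ⟨E²⟩ = 0.029785 eV².
C_V/k_B = (⟨E²⟩ − ⟨E⟩²)/(kT)² = (0.029785 − 0.0037582)/0.036864 = 0.706.

0.706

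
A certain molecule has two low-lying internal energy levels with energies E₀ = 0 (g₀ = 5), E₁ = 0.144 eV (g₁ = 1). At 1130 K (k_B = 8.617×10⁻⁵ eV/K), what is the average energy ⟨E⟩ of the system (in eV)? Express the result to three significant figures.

k_BT = 8.617×10⁻⁵ × 1130 K = 0.097372 eV.
Eᵢ/kT = 0, 1.4789.
Z = Σ gᵢe^(−Eᵢ/kT) = 5·e^(−0) + 1·e^(−1.4789) = 5.0000 + 0.22789 = 5.2279.
⟨E⟩ = Σ Eᵢ gᵢe^(−Eᵢ/kT) / Z = (0·5.0000 + 0.144·0.22789) / 5.2279 = 0.00628 eV.

0.00628 eV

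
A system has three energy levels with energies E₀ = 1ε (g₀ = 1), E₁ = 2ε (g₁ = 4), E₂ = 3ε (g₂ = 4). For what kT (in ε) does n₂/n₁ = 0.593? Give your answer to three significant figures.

1.91 ε

n₂/n₁ = (g₂/g₁) exp[−(E₂−E₁)/kT] = 0.593.
⇒ (E₂−E₁)/kT = ln((4/4)/0.593) = ln(1.6863) = 0.52254.
kT = 1ε / 0.52254 = 1.91 ε.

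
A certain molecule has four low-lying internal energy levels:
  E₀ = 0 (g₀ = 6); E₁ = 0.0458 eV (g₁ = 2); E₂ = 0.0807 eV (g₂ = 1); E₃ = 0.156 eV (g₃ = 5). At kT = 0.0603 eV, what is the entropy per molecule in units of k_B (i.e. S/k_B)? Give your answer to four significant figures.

Eᵢ/kT = 0, 0.759536, 1.33831, 2.58706.
Z = Σ gᵢe^(−Eᵢ/kT) = 6·e^(−0) + 2·e^(−0.759536) + 1·e^(−1.33831) + 5·e^(−2.58706) = 6.00000 + 0.935767 + 0.262289 + 0.376205 = 7.57426.
⟨E⟩ = Σ EᵢPᵢ = 0.0162013 eV.
S/k_B = ln Z + ⟨E⟩/kT = ln(7.57426) + 0.0162013/0.0603 = 2.02476 + 0.268678 = 2.293.

2.293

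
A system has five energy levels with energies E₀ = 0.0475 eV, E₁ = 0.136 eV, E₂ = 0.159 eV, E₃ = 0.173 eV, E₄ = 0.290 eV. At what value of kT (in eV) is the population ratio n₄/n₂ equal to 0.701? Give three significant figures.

0.369 eV

n₄/n₂ = exp[−(E₄−E₂)/kT] = 0.701.
⇒ (E₄−E₂)/kT = ln(1/0.701) = ln(1.4265) = 0.35522.
kT = 0.131 eV / 0.35522 = 0.369 eV.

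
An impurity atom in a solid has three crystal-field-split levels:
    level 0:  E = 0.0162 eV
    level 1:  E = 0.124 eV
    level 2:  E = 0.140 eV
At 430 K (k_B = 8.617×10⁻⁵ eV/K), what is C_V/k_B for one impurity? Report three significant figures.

0.721

k_BT = 8.617×10⁻⁵ × 430 K = 0.037053 eV.
Eᵢ/kT = 0.43721, 3.3466, 3.7784.
Z = Σ e^(−Eᵢ/kT) = e^(−0.43721) + e^(−3.3466) + e^(−3.7784) = 0.64584 + 0.035204 + 0.022859 = 0.70390.
⟨E⟩ = 0.025612 eV, ⟨E²⟩ = 0.0016463 eV².
C_V/k_B = (⟨E²⟩ − ⟨E⟩²)/(kT)² = (0.0016463 − 0.00065597)/0.0013729 = 0.721.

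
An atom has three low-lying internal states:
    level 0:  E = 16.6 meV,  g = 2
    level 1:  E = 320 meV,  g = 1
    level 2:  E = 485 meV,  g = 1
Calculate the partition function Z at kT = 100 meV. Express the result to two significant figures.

Eᵢ/kT = 0.1660, 3.200, 4.850.
Z = Σ gᵢe^(−Eᵢ/kT) = 2·e^(−0.1660) + 1·e^(−3.200) + 1·e^(−4.850) = 1.694 + 0.04076 + 0.007828 = 1.743.

Z = 1.7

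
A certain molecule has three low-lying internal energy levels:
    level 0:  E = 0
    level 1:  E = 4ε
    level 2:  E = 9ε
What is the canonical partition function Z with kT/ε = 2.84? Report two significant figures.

Eᵢ/kT = 0, 1.408, 3.169.
Z = Σ e^(−Eᵢ/kT) = e^(−0) + e^(−1.408) + e^(−3.169) = 1.000 + 0.2446 + 0.04205 = 1.287.

Z = 1.3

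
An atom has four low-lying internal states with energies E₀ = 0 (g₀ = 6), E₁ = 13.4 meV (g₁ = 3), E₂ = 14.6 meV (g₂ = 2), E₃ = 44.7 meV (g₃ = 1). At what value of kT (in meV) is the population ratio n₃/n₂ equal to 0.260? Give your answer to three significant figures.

n₃/n₂ = (g₃/g₂) exp[−(E₃−E₂)/kT] = 0.260.
⇒ (E₃−E₂)/kT = ln((1/2)/0.260) = ln(1.9231) = 0.65394.
kT = 30.1 meV / 0.65394 = 46.0 meV.

46.0 meV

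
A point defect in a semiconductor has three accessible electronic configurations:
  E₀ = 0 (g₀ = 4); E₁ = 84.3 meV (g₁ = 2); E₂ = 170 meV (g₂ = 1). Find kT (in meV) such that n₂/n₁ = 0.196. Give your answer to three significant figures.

n₂/n₁ = (g₂/g₁) exp[−(E₂−E₁)/kT] = 0.196.
⇒ (E₂−E₁)/kT = ln((1/2)/0.196) = ln(2.5510) = 0.93649.
kT = 85.7 meV / 0.93649 = 91.5 meV.

91.5 meV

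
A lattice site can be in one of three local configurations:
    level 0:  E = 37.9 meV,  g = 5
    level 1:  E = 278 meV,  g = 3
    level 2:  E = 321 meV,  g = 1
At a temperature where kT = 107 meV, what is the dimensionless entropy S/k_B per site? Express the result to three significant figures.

1.85

Eᵢ/kT = 0.35421, 2.5981, 3.0000.
Z = Σ gᵢe^(−Eᵢ/kT) = 5·e^(−0.35421) + 3·e^(−2.5981) + 1·e^(−3.0000) = 3.5086 + 0.22324 + 0.049787 = 3.7816.
⟨E⟩ = Σ EᵢPᵢ = 55.801 meV.
S/k_B = ln Z + ⟨E⟩/kT = ln(3.7816) + 55.801/107 = 1.3301 + 0.52150 = 1.85.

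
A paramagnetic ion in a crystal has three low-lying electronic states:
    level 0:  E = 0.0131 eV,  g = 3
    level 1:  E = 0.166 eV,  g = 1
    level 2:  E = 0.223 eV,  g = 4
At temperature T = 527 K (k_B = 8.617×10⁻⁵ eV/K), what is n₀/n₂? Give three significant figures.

k_BT = 8.617×10⁻⁵ × 527 K = 0.045412 eV.
n₀/n₂ = (g₀/g₂) exp[−(E₀−E₂)/kT] = (3/4) × exp(−(-0.2099 eV)/(0.045412 eV)) = (3/4) × exp(4.6221) = 76.3.

76.3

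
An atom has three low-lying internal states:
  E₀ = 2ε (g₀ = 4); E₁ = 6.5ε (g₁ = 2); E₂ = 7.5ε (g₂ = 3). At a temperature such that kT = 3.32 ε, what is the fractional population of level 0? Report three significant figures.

0.786

Eᵢ/kT = 0.60241, 1.9578, 2.2590.
Z = Σ gᵢe^(−Eᵢ/kT) = 4·e^(−0.60241) + 2·e^(−1.9578) + 3·e^(−2.2590) = 2.1900 + 0.28234 + 0.31336 = 2.7857.
P₀ = g₀ e^(−E₀/kT) / Z = 2.1900/2.7857 = 0.786.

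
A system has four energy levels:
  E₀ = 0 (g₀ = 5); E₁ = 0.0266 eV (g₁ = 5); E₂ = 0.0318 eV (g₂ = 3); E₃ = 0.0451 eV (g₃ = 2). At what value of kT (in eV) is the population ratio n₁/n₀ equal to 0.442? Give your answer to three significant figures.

0.0326 eV

n₁/n₀ = (g₁/g₀) exp[−(E₁−E₀)/kT] = 0.442.
⇒ (E₁−E₀)/kT = ln((5/5)/0.442) = ln(2.2624) = 0.81643.
kT = 0.0266 eV / 0.81643 = 0.0326 eV.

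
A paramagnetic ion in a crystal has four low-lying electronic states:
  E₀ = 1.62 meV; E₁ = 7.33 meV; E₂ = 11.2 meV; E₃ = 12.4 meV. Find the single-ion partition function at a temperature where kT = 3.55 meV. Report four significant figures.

Eᵢ/kT = 0.456338, 2.06479, 3.15493, 3.49296.
Z = Σ e^(−Eᵢ/kT) = e^(−0.456338) + e^(−2.06479) + e^(−3.15493) + e^(−3.49296) = 0.633600 + 0.126845 + 0.0426414 + 0.0304107 = 0.833497.

Z = 0.8335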